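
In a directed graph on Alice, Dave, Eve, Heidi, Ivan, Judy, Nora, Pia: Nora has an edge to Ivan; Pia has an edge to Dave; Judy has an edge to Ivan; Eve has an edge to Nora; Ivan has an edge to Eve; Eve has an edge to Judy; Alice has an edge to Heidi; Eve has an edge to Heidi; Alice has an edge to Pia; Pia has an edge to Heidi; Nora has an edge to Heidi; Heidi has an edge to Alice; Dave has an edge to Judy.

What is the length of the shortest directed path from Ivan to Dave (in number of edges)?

Distance 0: Ivan.
Distance 1: Eve.
Distance 2: Heidi, Judy, Nora.
Distance 3: Alice.
Distance 4: Pia.
Distance 5: Dave — contains Dave.

5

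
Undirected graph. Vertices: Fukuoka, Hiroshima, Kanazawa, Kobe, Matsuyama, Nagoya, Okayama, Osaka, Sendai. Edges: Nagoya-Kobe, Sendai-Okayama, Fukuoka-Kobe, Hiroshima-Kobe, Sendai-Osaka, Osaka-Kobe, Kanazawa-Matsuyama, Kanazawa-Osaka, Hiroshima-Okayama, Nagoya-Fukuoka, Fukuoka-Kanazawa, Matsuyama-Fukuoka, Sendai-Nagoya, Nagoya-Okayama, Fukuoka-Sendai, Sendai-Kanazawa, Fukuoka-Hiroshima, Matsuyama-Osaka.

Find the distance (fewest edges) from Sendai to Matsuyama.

2

Distance 0: Sendai.
Distance 1: Fukuoka, Kanazawa, Nagoya, Okayama, Osaka.
Distance 2: Hiroshima, Kobe, Matsuyama — contains Matsuyama.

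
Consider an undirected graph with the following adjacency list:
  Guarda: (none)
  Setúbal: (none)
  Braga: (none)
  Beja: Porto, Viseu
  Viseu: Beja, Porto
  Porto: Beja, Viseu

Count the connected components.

From Beja: component {Beja, Porto, Viseu}.
From Braga: component {Braga}.
From Guarda: component {Guarda}.
From Setúbal: component {Setúbal}.
That's 4 components.

4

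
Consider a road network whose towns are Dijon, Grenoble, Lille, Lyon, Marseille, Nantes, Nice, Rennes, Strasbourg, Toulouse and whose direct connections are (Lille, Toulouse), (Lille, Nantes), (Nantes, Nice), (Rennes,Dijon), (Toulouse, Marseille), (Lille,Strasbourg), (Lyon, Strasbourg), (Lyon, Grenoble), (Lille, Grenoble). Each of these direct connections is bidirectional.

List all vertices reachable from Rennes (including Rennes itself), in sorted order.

Dijon, Rennes

Start at Rennes.
Its neighbours: Dijon.
Nothing further is reachable.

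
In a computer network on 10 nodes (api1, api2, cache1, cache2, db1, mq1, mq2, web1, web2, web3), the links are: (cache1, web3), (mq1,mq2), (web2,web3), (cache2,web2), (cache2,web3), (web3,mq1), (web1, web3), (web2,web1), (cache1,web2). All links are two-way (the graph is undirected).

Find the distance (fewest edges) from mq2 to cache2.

3

Distance 0: mq2.
Distance 1: mq1.
Distance 2: web3.
Distance 3: cache1, cache2, web1, web2 — contains cache2.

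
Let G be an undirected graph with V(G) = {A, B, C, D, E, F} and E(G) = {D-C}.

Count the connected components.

5

From A: component {A}.
From B: component {B}.
From C: component {C, D}.
From E: component {E}.
From F: component {F}.
That's 5 components.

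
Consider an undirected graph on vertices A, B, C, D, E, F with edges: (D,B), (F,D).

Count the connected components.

4

From A: component {A}.
From B: component {B, D, F}.
From C: component {C}.
From E: component {E}.
That's 4 components.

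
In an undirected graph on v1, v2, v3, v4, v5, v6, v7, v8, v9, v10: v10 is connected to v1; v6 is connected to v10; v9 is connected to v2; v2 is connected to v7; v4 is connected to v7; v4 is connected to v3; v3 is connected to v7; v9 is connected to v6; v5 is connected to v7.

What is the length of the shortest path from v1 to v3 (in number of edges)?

6

Distance 0: v1.
Distance 1: v10.
Distance 2: v6.
Distance 3: v9.
Distance 4: v2.
Distance 5: v7.
Distance 6: v3, v4, v5 — contains v3.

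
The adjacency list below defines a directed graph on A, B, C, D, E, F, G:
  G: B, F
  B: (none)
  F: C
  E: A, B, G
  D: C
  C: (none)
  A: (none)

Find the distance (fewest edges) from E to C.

3

Distance 0: E.
Distance 1: A, B, G.
Distance 2: F.
Distance 3: C — contains C.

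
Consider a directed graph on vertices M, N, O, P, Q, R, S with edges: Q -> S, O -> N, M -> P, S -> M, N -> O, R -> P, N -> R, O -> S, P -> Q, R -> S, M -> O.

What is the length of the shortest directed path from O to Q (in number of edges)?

Distance 0: O.
Distance 1: N, S.
Distance 2: M, R.
Distance 3: P.
Distance 4: Q — contains Q.

4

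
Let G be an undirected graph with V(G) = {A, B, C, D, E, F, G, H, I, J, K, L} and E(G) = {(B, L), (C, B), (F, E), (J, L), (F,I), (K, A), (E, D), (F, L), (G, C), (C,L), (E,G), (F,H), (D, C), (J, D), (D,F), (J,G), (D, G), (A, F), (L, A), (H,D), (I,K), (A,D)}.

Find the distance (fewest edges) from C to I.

Distance 0: C.
Distance 1: B, D, G, L.
Distance 2: A, E, F, H, J.
Distance 3: I, K — contains I.

3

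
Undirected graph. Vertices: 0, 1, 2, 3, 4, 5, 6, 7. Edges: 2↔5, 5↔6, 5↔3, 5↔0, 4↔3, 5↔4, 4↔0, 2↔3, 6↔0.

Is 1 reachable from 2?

No

Explore from 2.
Distance 1: reach 3, 5.
Distance 2: reach 0, 4, 6.
The search is exhausted without reaching 1; it lies in a different component.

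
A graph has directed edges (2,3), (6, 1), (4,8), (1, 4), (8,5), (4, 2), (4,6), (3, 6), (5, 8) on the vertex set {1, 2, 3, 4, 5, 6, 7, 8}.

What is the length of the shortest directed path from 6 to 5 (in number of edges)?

Distance 0: 6.
Distance 1: 1.
Distance 2: 4.
Distance 3: 2, 8.
Distance 4: 3, 5 — contains 5.

4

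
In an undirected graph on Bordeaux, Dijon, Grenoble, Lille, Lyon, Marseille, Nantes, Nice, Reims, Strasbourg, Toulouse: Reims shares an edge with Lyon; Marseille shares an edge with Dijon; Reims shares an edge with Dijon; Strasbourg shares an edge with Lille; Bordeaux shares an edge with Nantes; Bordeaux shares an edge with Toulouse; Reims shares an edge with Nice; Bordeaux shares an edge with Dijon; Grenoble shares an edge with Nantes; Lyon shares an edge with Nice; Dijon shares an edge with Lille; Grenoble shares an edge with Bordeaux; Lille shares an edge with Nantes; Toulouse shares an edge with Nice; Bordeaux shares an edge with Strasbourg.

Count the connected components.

1

From Bordeaux: component {Bordeaux, Dijon, Grenoble, Lille, Lyon, Marseille, Nantes, Nice, Reims, Strasbourg, Toulouse}.
That's 1 component.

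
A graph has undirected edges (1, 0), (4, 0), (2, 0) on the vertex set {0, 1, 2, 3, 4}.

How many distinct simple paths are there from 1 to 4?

1

1–0–4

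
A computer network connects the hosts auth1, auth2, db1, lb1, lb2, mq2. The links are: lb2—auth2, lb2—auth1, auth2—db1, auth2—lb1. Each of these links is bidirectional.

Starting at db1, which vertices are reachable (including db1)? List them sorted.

Start at db1.
Its neighbours: auth2.
Then their neighbours: lb1, lb2.
Then next layer: auth1.
Nothing further is reachable.

auth1, auth2, db1, lb1, lb2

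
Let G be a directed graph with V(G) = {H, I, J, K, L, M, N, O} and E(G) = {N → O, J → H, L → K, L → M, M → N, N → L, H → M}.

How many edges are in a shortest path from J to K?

Distance 0: J.
Distance 1: H.
Distance 2: M.
Distance 3: N.
Distance 4: L, O.
Distance 5: K — contains K.

5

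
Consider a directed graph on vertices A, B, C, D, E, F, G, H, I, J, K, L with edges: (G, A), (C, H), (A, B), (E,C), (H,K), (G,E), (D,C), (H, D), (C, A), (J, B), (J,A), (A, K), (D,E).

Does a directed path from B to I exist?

No

B has no outgoing edges, so nothing is reachable from it.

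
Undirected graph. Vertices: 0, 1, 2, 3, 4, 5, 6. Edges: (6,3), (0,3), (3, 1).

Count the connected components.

From 0: component {0, 1, 3, 6}.
From 2: component {2}.
From 4: component {4}.
From 5: component {5}.
That's 4 components.

4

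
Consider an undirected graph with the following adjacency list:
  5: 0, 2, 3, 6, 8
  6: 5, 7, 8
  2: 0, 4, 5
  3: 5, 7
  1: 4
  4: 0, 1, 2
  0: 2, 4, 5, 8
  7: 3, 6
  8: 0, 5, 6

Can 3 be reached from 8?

Explore from 8.
Distance 1: reach 0, 5, 6.
Distance 2: reach 2, 3, 4, 7.
Found 3.

Yes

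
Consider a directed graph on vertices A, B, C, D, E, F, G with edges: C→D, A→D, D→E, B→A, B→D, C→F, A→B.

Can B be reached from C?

Explore from C.
Distance 1: reach D, F.
Distance 2: reach E.
The search from C is exhausted; no directed path reaches B.

No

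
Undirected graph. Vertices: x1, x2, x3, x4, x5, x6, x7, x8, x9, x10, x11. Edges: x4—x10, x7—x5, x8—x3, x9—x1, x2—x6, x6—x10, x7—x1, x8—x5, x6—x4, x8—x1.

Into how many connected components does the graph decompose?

3

From x1: component {x1, x3, x5, x7, x8, x9}.
From x2: component {x2, x4, x6, x10}.
From x11: component {x11}.
That's 3 components.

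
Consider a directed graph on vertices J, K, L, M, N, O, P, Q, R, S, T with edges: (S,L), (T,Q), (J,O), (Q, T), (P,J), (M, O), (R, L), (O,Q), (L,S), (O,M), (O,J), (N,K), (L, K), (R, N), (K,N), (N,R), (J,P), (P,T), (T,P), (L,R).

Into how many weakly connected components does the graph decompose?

From J: component {J, M, O, P, Q, T}.
From K: component {K, L, N, R, S}.
That's 2 components.

2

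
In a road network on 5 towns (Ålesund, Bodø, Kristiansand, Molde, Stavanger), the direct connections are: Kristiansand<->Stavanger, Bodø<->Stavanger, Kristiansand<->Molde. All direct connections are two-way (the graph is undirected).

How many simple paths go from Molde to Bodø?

1

Molde–Kristiansand–Stavanger–Bodø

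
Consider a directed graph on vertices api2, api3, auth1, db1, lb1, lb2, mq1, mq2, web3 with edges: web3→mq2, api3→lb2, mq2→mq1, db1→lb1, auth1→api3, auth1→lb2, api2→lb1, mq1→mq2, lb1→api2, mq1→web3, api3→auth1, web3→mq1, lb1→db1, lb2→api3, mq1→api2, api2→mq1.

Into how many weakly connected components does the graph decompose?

From api2: component {api2, db1, lb1, mq1, mq2, web3}.
From api3: component {api3, auth1, lb2}.
That's 2 components.

2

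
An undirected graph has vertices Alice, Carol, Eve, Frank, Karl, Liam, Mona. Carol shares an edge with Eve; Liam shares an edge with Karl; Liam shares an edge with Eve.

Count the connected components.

From Alice: component {Alice}.
From Carol: component {Carol, Eve, Karl, Liam}.
From Frank: component {Frank}.
From Mona: component {Mona}.
That's 4 components.

4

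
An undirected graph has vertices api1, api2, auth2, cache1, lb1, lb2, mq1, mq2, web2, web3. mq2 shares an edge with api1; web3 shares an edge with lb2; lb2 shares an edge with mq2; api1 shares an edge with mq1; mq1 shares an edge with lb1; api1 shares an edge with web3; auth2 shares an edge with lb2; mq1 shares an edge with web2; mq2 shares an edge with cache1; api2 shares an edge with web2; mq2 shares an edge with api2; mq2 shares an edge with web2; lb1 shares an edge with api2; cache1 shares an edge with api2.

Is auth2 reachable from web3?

Yes

Explore from web3.
Distance 1: reach api1, lb2.
Distance 2: reach auth2, mq1, mq2.
Found auth2.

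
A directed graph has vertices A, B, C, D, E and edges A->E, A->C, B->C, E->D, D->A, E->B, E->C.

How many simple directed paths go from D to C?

D→A→C
D→A→E→B→C
D→A→E→C

3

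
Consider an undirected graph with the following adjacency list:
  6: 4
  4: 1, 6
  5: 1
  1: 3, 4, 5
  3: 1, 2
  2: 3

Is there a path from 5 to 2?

Explore from 5.
Distance 1: reach 1.
Distance 2: reach 3, 4.
Distance 3: reach 2, 6.
Found 2.

Yes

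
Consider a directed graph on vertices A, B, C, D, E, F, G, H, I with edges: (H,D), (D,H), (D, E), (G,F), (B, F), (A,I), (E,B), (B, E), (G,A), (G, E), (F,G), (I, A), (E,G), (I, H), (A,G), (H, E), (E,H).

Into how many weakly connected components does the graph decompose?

2

From A: component {A, B, D, E, F, G, H, I}.
From C: component {C}.
That's 2 components.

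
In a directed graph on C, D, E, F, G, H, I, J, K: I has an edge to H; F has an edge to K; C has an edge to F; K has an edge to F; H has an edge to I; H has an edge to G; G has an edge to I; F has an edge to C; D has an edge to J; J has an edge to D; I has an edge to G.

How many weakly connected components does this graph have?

From C: component {C, F, K}.
From D: component {D, J}.
From E: component {E}.
From G: component {G, H, I}.
That's 4 components.

4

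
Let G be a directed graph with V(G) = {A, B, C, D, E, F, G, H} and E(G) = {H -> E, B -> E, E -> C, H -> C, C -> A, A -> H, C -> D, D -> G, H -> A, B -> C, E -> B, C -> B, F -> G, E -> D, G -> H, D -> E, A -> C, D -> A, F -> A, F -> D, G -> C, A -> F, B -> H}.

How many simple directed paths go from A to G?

10

A→C→B→E→D→G
A→C→B→H→E→D→G
A→C→D→G
A→F→D→G
A→F→G
A→H→C→B→E→D→G
A→H→C→D→G
A→H→E→B→C→D→G
A→H→E→C→D→G
A→H→E→D→G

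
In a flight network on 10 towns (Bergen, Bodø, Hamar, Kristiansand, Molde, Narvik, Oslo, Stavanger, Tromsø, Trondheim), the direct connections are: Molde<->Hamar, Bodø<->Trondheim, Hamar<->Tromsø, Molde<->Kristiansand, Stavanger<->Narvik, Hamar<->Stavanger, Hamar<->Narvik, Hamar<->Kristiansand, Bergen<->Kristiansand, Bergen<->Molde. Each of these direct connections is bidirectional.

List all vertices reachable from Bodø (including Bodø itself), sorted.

Bodø, Trondheim

Start at Bodø.
Its neighbours: Trondheim.
Nothing further is reachable.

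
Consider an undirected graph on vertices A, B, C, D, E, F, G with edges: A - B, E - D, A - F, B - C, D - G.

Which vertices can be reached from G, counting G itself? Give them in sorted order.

D, E, G

Start at G.
Its neighbours: D.
Then their neighbours: E.
Nothing further is reachable.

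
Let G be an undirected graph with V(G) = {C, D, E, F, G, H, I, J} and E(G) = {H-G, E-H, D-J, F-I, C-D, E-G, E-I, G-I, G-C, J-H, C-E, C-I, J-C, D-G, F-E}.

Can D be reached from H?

Yes

Explore from H.
Distance 1: reach E, G, J.
Distance 2: reach C, D, F, I.
Found D.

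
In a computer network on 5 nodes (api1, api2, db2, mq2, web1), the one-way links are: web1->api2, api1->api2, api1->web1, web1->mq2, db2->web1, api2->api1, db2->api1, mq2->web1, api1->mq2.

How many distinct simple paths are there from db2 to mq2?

4

db2→api1→mq2
db2→api1→web1→mq2
db2→web1→api2→api1→mq2
db2→web1→mq2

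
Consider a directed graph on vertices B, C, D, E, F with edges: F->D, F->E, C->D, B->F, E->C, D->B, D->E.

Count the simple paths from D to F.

1

D→B→F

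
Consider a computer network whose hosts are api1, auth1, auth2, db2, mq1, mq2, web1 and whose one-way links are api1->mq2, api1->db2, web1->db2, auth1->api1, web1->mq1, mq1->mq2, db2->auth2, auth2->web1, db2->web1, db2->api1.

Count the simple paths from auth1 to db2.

1

auth1→api1→db2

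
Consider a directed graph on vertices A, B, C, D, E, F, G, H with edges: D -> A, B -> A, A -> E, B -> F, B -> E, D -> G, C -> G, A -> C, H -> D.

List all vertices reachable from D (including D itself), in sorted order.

Start at D.
Its neighbours: A, G.
Then their neighbours: C, E.
Nothing further is reachable.

A, C, D, E, G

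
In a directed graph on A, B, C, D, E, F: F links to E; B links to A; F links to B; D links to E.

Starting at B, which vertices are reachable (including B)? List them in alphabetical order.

A, B

Start at B.
Its neighbours: A.
Nothing further is reachable.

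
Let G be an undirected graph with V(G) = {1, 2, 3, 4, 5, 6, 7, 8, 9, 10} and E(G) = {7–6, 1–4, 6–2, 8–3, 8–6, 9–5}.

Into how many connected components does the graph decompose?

4

From 1: component {1, 4}.
From 2: component {2, 3, 6, 7, 8}.
From 5: component {5, 9}.
From 10: component {10}.
That's 4 components.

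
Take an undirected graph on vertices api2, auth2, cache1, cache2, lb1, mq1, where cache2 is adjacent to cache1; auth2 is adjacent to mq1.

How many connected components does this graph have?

From api2: component {api2}.
From auth2: component {auth2, mq1}.
From cache1: component {cache1, cache2}.
From lb1: component {lb1}.
That's 4 components.

4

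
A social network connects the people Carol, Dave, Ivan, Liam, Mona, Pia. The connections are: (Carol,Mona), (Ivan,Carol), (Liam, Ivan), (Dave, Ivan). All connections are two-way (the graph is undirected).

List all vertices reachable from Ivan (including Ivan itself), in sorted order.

Start at Ivan.
Its neighbours: Carol, Dave, Liam.
Then their neighbours: Mona.
Nothing further is reachable.

Carol, Dave, Ivan, Liam, Mona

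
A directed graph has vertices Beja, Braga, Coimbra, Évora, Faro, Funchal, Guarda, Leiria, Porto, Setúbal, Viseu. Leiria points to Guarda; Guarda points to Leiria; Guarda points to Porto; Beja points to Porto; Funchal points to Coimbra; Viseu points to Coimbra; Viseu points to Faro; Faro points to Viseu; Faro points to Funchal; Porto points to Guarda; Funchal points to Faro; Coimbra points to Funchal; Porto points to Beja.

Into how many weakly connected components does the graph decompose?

From Beja: component {Beja, Guarda, Leiria, Porto}.
From Braga: component {Braga}.
From Coimbra: component {Coimbra, Faro, Funchal, Viseu}.
From Évora: component {Évora}.
From Setúbal: component {Setúbal}.
That's 5 components.

5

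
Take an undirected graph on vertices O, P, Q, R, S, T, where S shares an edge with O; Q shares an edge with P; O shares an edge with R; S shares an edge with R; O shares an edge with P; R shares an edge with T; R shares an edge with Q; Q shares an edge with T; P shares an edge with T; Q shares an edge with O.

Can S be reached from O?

Explore from O.
Distance 1: reach P, Q, R, S.
Found S.

Yes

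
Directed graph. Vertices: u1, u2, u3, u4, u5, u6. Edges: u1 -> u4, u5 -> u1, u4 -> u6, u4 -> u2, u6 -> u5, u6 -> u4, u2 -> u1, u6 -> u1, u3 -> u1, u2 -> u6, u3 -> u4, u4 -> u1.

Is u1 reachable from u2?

Explore from u2.
Distance 1: reach u1, u6.
Found u1.

Yes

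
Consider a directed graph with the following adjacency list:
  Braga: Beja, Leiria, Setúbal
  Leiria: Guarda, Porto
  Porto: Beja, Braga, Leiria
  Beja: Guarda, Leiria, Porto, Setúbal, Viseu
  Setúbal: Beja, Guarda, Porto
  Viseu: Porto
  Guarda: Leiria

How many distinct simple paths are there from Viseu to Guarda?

11

Viseu→Porto→Beja→Guarda
Viseu→Porto→Beja→Leiria→Guarda
Viseu→Porto→Beja→Setúbal→Guarda
Viseu→Porto→Braga→Beja→Guarda
Viseu→Porto→Braga→Beja→Leiria→Guarda
Viseu→Porto→Braga→Beja→Setúbal→Guarda
Viseu→Porto→Braga→Leiria→Guarda
Viseu→Porto→Braga→Setúbal→Beja→Guarda
Viseu→Porto→Braga→Setúbal→Beja→Leiria→Guarda
Viseu→Porto→Braga→Setúbal→Guarda
Viseu→Porto→Leiria→Guarda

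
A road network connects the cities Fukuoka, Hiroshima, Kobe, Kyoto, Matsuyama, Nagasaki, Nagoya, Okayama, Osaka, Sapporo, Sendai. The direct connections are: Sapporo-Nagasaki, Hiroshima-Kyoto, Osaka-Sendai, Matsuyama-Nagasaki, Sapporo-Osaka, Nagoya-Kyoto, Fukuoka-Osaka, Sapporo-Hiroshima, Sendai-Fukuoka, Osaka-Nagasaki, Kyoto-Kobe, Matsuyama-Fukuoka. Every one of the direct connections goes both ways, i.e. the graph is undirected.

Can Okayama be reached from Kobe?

Explore from Kobe.
Distance 1: reach Kyoto.
Distance 2: reach Hiroshima, Nagoya.
Distance 3: reach Sapporo.
Distance 4: reach Nagasaki, Osaka.
Distance 5: reach Fukuoka, Matsuyama, Sendai.
The search is exhausted without reaching Okayama; it lies in a different component.

No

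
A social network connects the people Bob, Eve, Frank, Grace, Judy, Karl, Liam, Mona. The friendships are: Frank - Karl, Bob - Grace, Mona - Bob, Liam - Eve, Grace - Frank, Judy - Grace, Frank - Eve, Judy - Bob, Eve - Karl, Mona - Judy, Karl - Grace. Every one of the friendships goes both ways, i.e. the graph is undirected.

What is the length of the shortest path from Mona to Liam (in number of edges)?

5

Distance 0: Mona.
Distance 1: Bob, Judy.
Distance 2: Grace.
Distance 3: Frank, Karl.
Distance 4: Eve.
Distance 5: Liam — contains Liam.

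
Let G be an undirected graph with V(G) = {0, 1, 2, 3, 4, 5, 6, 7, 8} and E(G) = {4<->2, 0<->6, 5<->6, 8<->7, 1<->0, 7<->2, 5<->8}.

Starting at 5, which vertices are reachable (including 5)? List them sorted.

Start at 5.
Its neighbours: 6, 8.
Then their neighbours: 0, 7.
Then next layer: 1, 2.
Then next layer: 4.
Nothing further is reachable.

0, 1, 2, 4, 5, 6, 7, 8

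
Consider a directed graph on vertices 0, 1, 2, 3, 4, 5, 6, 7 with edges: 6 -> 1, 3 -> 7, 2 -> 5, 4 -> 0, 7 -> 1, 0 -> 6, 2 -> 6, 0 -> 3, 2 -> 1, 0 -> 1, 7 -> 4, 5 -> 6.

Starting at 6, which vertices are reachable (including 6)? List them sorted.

1, 6

Start at 6.
Its neighbours: 1.
Nothing further is reachable.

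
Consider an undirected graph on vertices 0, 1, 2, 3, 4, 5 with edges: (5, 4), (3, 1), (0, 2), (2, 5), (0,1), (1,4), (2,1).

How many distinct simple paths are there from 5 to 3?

5–2–0–1–3
5–2–1–3
5–4–1–3

3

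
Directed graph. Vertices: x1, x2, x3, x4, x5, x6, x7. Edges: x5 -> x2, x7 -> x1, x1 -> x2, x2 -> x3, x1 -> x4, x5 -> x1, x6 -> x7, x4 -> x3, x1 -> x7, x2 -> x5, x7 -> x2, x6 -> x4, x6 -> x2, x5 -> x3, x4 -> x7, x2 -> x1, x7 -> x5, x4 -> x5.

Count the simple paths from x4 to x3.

x4→x3
x4→x5→x1→x2→x3
x4→x5→x1→x7→x2→x3
x4→x5→x2→x3
x4→x5→x3
x4→x7→x1→x2→x3
x4→x7→x1→x2→x5→x3
x4→x7→x2→x3
x4→x7→x2→x5→x3
x4→x7→x5→x1→x2→x3
x4→x7→x5→x2→x3
x4→x7→x5→x3

12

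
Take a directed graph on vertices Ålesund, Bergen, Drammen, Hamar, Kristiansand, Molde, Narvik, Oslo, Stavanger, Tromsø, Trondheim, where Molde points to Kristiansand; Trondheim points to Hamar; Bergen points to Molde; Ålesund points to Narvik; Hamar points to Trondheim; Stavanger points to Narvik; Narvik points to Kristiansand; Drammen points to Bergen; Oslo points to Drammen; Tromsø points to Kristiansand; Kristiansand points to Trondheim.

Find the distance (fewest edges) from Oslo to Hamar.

Distance 0: Oslo.
Distance 1: Drammen.
Distance 2: Bergen.
Distance 3: Molde.
Distance 4: Kristiansand.
Distance 5: Trondheim.
Distance 6: Hamar — contains Hamar.

6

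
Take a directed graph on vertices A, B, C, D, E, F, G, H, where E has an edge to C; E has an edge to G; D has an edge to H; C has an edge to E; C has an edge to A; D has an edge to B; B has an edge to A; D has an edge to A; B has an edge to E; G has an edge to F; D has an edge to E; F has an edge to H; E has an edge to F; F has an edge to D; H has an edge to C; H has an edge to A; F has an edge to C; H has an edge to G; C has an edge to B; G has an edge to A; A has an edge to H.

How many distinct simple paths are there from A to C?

A→H→C
A→H→G→F→C
A→H→G→F→D→B→E→C
A→H→G→F→D→E→C

4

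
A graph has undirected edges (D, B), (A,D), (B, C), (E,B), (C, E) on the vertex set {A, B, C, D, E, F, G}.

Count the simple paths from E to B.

2

E–B
E–C–B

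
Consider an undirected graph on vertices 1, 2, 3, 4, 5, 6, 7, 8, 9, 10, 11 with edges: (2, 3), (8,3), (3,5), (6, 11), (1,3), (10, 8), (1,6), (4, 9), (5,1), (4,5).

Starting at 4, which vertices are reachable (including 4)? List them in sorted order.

Start at 4.
Its neighbours: 5, 9.
Then their neighbours: 1, 3.
Then next layer: 2, 6, 8.
Then next layer: 10, 11.
Nothing further is reachable.

1, 2, 3, 4, 5, 6, 8, 9, 10, 11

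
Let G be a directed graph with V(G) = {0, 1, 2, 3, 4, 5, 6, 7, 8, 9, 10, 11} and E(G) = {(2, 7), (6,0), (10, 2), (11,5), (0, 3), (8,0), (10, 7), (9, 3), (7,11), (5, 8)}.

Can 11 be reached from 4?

No

4 has no outgoing edges, so nothing is reachable from it.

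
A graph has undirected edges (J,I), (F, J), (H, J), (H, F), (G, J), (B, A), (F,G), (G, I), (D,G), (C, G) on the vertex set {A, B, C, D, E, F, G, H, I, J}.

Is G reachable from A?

No

Explore from A.
Distance 1: reach B.
The search is exhausted without reaching G; it lies in a different component.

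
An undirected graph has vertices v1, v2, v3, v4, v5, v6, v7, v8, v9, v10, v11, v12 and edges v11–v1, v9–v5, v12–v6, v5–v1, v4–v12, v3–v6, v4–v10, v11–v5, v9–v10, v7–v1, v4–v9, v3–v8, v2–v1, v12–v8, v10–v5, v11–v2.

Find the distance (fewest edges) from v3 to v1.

6

Distance 0: v3.
Distance 1: v6, v8.
Distance 2: v12.
Distance 3: v4.
Distance 4: v9, v10.
Distance 5: v5.
Distance 6: v1, v11 — contains v1.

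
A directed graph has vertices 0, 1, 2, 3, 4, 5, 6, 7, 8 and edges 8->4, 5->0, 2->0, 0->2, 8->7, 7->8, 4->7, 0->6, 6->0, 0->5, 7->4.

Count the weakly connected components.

4

From 0: component {0, 2, 5, 6}.
From 1: component {1}.
From 3: component {3}.
From 4: component {4, 7, 8}.
That's 4 components.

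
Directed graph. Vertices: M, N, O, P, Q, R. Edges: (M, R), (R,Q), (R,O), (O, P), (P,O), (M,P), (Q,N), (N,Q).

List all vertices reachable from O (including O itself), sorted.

O, P

Start at O.
Its neighbours: P.
Nothing further is reachable.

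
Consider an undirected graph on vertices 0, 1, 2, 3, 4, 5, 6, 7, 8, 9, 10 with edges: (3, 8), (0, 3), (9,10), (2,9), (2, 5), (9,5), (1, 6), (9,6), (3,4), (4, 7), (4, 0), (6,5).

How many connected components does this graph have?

From 0: component {0, 3, 4, 7, 8}.
From 1: component {1, 2, 5, 6, 9, 10}.
That's 2 components.

2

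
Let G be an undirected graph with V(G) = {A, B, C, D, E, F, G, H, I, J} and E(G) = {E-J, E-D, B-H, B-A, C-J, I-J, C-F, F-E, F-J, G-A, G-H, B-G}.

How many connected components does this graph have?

From A: component {A, B, G, H}.
From C: component {C, D, E, F, I, J}.
That's 2 components.

2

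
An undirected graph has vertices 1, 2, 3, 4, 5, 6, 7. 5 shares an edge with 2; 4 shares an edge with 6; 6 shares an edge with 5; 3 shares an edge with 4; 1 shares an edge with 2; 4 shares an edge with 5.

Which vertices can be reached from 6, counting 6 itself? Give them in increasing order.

1, 2, 3, 4, 5, 6

Start at 6.
Its neighbours: 4, 5.
Then their neighbours: 2, 3.
Then next layer: 1.
Nothing further is reachable.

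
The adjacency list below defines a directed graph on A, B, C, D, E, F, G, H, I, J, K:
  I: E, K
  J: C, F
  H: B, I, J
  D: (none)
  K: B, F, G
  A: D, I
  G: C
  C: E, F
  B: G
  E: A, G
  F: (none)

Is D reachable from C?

Explore from C.
Distance 1: reach E, F.
Distance 2: reach A, G.
Distance 3: reach D, I.
Found D.

Yes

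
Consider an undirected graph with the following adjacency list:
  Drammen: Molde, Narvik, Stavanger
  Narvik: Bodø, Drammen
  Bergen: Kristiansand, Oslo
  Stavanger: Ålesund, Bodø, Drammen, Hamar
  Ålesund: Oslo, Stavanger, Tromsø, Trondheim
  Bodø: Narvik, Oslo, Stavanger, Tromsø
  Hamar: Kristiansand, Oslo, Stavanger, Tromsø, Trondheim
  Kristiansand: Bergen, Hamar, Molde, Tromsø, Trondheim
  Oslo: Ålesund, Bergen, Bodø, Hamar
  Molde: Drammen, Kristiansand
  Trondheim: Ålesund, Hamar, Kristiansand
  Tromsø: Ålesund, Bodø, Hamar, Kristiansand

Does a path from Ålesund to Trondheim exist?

Explore from Ålesund.
Distance 1: reach Oslo, Stavanger, Tromsø, Trondheim.
Found Trondheim.

Yes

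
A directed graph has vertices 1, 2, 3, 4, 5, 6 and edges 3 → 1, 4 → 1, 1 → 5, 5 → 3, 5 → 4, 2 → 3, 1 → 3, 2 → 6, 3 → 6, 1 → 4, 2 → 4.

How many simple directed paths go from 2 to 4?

3

2→3→1→4
2→3→1→5→4
2→4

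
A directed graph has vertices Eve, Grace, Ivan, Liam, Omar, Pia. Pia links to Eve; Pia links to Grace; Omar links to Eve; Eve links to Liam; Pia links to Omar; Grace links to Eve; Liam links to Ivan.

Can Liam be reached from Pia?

Yes

Explore from Pia.
Distance 1: reach Eve, Grace, Omar.
Distance 2: reach Liam.
Found Liam.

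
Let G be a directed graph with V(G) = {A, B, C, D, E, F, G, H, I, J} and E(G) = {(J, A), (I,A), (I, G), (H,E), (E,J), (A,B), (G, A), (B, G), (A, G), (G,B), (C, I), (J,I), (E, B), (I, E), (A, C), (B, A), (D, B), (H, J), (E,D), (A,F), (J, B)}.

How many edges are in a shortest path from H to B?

2

Distance 0: H.
Distance 1: E, J.
Distance 2: A, B, D, I — contains B.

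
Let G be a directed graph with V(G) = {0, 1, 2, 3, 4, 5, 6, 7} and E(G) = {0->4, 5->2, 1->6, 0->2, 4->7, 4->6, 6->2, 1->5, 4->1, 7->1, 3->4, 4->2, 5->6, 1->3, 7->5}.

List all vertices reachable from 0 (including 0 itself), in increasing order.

0, 1, 2, 3, 4, 5, 6, 7

Start at 0.
Its neighbours: 2, 4.
Then their neighbours: 1, 6, 7.
Then next layer: 3, 5.
Every vertex is now reached.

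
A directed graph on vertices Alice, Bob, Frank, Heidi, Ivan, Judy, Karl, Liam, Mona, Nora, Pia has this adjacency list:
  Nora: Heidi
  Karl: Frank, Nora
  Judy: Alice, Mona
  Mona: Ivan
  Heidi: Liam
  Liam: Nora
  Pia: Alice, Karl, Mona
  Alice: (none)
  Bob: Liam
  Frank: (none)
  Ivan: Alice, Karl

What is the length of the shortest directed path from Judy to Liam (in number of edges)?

6

Distance 0: Judy.
Distance 1: Alice, Mona.
Distance 2: Ivan.
Distance 3: Karl.
Distance 4: Frank, Nora.
Distance 5: Heidi.
Distance 6: Liam — contains Liam.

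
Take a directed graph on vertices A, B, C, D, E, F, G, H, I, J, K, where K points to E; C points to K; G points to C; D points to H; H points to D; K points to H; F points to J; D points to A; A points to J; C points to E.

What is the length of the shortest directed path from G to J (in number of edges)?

6

Distance 0: G.
Distance 1: C.
Distance 2: E, K.
Distance 3: H.
Distance 4: D.
Distance 5: A.
Distance 6: J — contains J.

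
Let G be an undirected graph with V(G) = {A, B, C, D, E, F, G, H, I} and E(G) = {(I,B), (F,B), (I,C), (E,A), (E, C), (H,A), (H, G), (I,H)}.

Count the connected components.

From A: component {A, B, C, E, F, G, H, I}.
From D: component {D}.
That's 2 components.

2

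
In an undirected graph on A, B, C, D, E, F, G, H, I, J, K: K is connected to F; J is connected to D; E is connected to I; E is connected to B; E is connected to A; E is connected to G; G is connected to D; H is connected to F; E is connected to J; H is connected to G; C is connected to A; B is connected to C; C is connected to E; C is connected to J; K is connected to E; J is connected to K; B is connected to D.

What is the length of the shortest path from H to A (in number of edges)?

Distance 0: H.
Distance 1: F, G.
Distance 2: D, E, K.
Distance 3: A, B, C, I, J — contains A.

3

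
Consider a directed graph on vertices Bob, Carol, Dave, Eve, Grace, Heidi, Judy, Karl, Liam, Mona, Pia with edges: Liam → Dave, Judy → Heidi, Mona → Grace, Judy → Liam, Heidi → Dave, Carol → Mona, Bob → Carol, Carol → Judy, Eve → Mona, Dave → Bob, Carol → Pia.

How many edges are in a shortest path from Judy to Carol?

4

Distance 0: Judy.
Distance 1: Heidi, Liam.
Distance 2: Dave.
Distance 3: Bob.
Distance 4: Carol — contains Carol.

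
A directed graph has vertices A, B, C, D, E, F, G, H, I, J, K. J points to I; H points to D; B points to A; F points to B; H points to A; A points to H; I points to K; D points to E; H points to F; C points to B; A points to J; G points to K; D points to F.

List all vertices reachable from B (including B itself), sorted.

Start at B.
Its neighbours: A.
Then their neighbours: H, J.
Then next layer: D, F, I.
Then next layer: E, K.
Nothing further is reachable.

A, B, D, E, F, H, I, J, K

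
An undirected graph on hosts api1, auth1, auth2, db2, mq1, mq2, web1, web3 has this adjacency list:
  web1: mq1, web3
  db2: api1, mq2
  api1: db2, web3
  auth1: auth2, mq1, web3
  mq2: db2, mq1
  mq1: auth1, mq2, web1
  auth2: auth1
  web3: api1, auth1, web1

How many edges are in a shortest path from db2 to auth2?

Distance 0: db2.
Distance 1: api1, mq2.
Distance 2: mq1, web3.
Distance 3: auth1, web1.
Distance 4: auth2 — contains auth2.

4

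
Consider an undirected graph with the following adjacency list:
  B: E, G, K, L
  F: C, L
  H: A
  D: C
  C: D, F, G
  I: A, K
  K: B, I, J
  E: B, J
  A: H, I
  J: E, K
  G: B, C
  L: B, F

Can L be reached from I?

Explore from I.
Distance 1: reach A, K.
Distance 2: reach B, H, J.
Distance 3: reach E, G, L.
Found L.

Yes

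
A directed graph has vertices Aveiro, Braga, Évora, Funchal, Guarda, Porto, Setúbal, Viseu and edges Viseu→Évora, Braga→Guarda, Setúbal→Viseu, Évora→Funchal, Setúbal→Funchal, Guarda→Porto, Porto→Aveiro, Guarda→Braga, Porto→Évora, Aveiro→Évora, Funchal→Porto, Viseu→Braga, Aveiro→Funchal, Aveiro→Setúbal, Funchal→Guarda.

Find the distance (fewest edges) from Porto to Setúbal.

2

Distance 0: Porto.
Distance 1: Aveiro, Évora.
Distance 2: Funchal, Setúbal — contains Setúbal.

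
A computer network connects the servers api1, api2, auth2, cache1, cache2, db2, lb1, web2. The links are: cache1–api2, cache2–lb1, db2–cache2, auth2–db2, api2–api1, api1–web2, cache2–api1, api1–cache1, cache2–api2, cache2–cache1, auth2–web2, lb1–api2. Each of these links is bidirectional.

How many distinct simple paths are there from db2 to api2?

db2–auth2–web2–api1–api2
db2–auth2–web2–api1–cache1–api2
db2–auth2–web2–api1–cache1–cache2–api2
db2–auth2–web2–api1–cache1–cache2–lb1–api2
db2–auth2–web2–api1–cache2–api2
db2–auth2–web2–api1–cache2–cache1–api2
db2–auth2–web2–api1–cache2–lb1–api2
db2–cache2–api1–api2
db2–cache2–api1–cache1–api2
db2–cache2–api2
db2–cache2–cache1–api1–api2
db2–cache2–cache1–api2
db2–cache2–lb1–api2

13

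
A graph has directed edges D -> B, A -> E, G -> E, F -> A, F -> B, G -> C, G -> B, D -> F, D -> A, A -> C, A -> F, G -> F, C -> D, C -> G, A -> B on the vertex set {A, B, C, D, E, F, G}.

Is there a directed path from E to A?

E has no outgoing edges, so nothing is reachable from it.

No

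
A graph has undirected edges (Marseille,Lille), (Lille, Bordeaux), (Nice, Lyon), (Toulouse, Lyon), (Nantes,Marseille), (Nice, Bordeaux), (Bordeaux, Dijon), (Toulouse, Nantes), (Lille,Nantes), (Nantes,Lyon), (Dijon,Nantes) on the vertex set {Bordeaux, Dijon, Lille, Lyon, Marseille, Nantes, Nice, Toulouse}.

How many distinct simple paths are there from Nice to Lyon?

7

Nice–Bordeaux–Dijon–Nantes–Lyon
Nice–Bordeaux–Dijon–Nantes–Toulouse–Lyon
Nice–Bordeaux–Lille–Marseille–Nantes–Lyon
Nice–Bordeaux–Lille–Marseille–Nantes–Toulouse–Lyon
Nice–Bordeaux–Lille–Nantes–Lyon
Nice–Bordeaux–Lille–Nantes–Toulouse–Lyon
Nice–Lyon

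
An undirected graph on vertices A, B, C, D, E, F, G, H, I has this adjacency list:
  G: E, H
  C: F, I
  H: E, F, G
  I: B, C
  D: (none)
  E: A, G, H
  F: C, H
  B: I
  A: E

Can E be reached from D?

D has no edges, so nothing is reachable from it.

No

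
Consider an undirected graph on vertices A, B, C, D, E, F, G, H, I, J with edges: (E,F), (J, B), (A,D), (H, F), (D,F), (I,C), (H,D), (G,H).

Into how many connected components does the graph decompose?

3

From A: component {A, D, E, F, G, H}.
From B: component {B, J}.
From C: component {C, I}.
That's 3 components.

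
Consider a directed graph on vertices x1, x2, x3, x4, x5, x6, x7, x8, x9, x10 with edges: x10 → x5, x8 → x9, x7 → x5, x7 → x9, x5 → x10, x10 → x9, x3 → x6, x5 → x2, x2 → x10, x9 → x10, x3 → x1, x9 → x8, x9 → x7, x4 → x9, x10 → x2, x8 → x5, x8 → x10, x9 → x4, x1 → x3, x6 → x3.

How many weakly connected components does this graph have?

From x1: component {x1, x3, x6}.
From x2: component {x2, x4, x5, x7, x8, x9, x10}.
That's 2 components.

2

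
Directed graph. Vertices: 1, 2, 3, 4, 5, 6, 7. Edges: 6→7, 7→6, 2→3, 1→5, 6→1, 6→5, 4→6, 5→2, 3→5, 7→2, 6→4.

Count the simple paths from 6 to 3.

6→1→5→2→3
6→5→2→3
6→7→2→3

3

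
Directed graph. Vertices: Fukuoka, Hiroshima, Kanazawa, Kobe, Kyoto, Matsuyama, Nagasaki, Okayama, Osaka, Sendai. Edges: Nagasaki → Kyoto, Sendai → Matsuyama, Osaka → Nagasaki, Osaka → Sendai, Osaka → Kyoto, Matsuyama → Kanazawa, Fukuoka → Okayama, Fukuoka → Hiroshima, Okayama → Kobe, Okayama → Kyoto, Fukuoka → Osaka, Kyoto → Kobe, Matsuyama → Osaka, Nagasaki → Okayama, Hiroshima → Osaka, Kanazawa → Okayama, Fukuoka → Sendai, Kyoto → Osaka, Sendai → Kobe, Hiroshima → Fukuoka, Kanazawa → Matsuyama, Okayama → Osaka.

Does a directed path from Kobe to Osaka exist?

Kobe has no outgoing edges, so nothing is reachable from it.

No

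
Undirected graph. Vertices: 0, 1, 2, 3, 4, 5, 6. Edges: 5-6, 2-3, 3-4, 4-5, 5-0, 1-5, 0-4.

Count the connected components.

1

From 0: component {0, 1, 2, 3, 4, 5, 6}.
That's 1 component.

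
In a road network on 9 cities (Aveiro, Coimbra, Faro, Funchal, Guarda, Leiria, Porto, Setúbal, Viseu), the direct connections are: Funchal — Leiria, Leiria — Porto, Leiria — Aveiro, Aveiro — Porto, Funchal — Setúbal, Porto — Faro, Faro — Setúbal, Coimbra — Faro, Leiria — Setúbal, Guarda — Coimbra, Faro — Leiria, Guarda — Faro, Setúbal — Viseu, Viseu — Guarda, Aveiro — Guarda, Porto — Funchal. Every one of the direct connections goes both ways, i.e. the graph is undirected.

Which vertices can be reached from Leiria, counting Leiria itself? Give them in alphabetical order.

Start at Leiria.
Its neighbours: Aveiro, Faro, Funchal, Porto, Setúbal.
Then their neighbours: Coimbra, Guarda, Viseu.
Every vertex is now reached.

Aveiro, Coimbra, Faro, Funchal, Guarda, Leiria, Porto, Setúbal, Viseu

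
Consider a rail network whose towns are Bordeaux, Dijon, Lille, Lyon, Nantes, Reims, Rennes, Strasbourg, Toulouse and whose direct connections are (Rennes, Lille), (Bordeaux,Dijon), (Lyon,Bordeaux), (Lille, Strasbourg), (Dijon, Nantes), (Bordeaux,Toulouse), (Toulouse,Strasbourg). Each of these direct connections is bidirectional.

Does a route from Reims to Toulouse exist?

No

Reims has no edges, so nothing is reachable from it.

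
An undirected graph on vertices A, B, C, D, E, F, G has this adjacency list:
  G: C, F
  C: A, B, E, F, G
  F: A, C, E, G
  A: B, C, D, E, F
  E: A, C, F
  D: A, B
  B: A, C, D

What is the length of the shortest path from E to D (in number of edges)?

Distance 0: E.
Distance 1: A, C, F.
Distance 2: B, D, G — contains D.

2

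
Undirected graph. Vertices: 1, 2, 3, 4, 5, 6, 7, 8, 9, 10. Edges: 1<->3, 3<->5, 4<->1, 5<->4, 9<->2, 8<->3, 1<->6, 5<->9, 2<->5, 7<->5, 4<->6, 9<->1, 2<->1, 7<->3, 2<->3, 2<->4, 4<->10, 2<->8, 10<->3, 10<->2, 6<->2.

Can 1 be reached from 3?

Explore from 3.
Distance 1: reach 1, 2, 5, 7, 8, 10.
Found 1.

Yes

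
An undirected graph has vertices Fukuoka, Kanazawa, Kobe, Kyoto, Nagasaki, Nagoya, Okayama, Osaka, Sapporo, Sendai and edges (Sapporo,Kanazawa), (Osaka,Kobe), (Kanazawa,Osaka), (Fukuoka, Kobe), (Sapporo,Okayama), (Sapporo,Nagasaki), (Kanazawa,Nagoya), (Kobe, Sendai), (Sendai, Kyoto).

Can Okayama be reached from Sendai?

Explore from Sendai.
Distance 1: reach Kobe, Kyoto.
Distance 2: reach Fukuoka, Osaka.
Distance 3: reach Kanazawa.
Distance 4: reach Nagoya, Sapporo.
Distance 5: reach Nagasaki, Okayama.
Found Okayama.

Yes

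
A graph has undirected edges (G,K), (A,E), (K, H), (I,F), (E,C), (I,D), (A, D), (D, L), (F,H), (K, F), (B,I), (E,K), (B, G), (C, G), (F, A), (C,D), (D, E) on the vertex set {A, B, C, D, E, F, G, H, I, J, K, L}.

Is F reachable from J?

No

J has no edges, so nothing is reachable from it.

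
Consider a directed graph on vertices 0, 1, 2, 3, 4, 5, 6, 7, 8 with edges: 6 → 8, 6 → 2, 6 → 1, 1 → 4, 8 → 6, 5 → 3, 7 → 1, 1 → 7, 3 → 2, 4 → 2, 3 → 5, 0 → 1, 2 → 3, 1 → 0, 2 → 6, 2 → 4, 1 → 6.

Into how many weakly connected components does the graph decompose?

1

From 0: component {0, 1, 2, 3, 4, 5, 6, 7, 8}.
That's 1 component.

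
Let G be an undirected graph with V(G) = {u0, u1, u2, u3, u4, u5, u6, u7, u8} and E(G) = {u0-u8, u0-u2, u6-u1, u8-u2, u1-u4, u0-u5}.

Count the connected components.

From u0: component {u0, u2, u5, u8}.
From u1: component {u1, u4, u6}.
From u3: component {u3}.
From u7: component {u7}.
That's 4 components.

4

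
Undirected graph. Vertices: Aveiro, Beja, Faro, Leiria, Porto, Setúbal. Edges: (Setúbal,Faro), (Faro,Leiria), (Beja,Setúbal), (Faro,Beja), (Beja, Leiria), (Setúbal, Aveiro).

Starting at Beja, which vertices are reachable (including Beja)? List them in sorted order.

Aveiro, Beja, Faro, Leiria, Setúbal

Start at Beja.
Its neighbours: Faro, Leiria, Setúbal.
Then their neighbours: Aveiro.
Nothing further is reachable.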